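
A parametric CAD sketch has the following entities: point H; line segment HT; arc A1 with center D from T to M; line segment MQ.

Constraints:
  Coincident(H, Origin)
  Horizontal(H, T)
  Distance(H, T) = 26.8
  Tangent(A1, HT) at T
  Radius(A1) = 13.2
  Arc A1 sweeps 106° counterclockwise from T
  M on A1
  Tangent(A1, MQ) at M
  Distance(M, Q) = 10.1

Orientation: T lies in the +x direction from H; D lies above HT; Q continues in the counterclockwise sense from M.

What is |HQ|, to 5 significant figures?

45.299

H is at the origin; HT is horizontal with |HT| = 26.8 and T on the +x side, so T = (26.800, 0.0000). Tangency of A1 to HT means the radius DT is perpendicular to HT, so D = T + (0, 13.2) = (26.800, 13.200). On A1, T sits at bearing -90° from D; a 106° counterclockwise sweep puts M at bearing 16°, so M = D + 13.2·(cos 16°, sin 16°) = (39.489, 16.838). The tangent condition forces DM to be normal to MQ, so MQ runs along (−sin 16°, cos 16°); with |MQ| = 10.1, Q = (36.705, 26.547). Then |HQ| = |Q − H| = 45.299.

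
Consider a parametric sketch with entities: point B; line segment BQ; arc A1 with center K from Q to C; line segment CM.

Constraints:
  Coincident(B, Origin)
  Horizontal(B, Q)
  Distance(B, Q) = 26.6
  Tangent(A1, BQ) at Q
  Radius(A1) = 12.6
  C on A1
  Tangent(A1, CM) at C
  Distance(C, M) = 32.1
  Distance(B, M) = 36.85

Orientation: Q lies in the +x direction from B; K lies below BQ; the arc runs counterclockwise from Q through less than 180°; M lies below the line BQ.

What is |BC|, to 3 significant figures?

16.8

B is at the origin; BQ is horizontal with |BQ| = 26.6 and Q on the +x side, so Q = (26.6, 0.00). A1 meets BQ tangentially, so KQ is at right angles to BQ, so K = Q + (0, -12.6) = (26.6, -12.6). Since KC ⟂ CM (tangency), |KM| = √(12.6² + 32.1²) = 34.5 regardless of where C sits on A1. So M lies on both circle(B, 36.85) and circle(K, 34.5); the below-BQ intersection is M = (2.03, -36.8). C is the foot of the tangent from M: C = (15.1, -7.47).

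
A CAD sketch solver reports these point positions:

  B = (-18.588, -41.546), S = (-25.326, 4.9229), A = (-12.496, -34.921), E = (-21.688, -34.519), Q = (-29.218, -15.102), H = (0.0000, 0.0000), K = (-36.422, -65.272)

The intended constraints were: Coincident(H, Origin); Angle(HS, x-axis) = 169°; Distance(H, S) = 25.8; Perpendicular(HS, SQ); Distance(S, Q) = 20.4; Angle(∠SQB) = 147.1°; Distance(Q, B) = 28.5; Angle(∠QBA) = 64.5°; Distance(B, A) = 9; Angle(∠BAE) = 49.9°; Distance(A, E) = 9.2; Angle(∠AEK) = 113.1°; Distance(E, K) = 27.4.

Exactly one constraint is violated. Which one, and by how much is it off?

Distance(E, K) = 27.4 — off by 6.70.

H = (0.00, 0.00) ✓; HS at 169.0° ✓; |HS| = 25.80 ✓; ∠(HS, SQ) = 90.00° ✓; |SQ| = 20.40 ✓; ∠SQB = 147.1° ✓; |QB| = 28.50 ✓; ∠QBA = 64.50° ✓; |BA| = 9.000 ✓; ∠BAE = 49.90° ✓; |AE| = 9.201 ✓; ∠AEK = 113.1° ✓; |EK| = 34.10 ✗.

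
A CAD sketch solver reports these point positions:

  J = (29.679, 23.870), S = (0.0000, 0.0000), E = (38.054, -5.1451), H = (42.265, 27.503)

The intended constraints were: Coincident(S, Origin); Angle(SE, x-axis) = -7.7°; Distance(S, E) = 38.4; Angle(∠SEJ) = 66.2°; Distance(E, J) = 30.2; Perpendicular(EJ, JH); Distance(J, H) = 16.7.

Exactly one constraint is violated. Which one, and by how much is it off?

Distance(J, H) = 16.7 — off by 3.60.

S = (0.00, 0.00) ✓; SE at -7.700° ✓; |SE| = 38.40 ✓; ∠SEJ = 66.20° ✓; |EJ| = 30.20 ✓; ∠(EJ, JH) = 90.00° ✓; |JH| = 13.10 ✗.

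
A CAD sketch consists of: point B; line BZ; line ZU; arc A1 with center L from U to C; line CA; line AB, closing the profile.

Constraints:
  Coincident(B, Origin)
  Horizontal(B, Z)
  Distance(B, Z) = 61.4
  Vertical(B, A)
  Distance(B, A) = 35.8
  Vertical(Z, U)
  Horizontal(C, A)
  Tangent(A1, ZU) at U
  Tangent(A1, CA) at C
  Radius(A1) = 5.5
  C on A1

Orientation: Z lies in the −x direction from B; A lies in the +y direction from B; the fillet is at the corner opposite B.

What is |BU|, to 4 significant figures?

68.47

The virtual corner opposite B is at (-61.40, 35.80). A1 meets ZU tangentially, so LU is at right angles to ZU and since A1 is tangent to CA there, LC ⟂ CA, with radius 5.5, so the center L sits 5.5 in from both sides at L = (-55.90, 30.30). That places the tangent points at U = (-61.40, 30.30) on ZU and C = (-55.90, 35.80) on CA. Then |BU| = |U − B| = 68.47.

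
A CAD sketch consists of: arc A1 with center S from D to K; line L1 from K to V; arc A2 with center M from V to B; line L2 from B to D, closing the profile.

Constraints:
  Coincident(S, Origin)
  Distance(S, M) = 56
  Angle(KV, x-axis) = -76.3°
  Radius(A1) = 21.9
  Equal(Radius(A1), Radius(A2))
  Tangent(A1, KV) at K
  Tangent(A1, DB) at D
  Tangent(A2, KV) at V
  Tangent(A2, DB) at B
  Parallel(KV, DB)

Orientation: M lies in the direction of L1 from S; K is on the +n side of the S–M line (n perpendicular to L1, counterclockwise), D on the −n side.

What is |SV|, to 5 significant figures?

60.130

The slot axis is L1's direction at -76.3°, so u = (cos -76.3°, sin -76.3°) = (0.23684, -0.97155) and n = (−sin -76.3°, cos -76.3°) = (0.97155, 0.23684). S is at the origin and M lies 56.0 along u from S, so M = 56.0·u = (13.263, -54.407). Tangency of A1 to both parallel lines with radius 21.9 puts K and D at S ± 21.9·n: K = (21.277, 5.1868), D = (-21.277, -5.1868). Equal radii place V and B the same way about M: V = M + 21.9·n = (34.540, -49.220), B = M − 21.9·n = (-8.0140, -59.594). Then |SV| = |V − S| = 60.130.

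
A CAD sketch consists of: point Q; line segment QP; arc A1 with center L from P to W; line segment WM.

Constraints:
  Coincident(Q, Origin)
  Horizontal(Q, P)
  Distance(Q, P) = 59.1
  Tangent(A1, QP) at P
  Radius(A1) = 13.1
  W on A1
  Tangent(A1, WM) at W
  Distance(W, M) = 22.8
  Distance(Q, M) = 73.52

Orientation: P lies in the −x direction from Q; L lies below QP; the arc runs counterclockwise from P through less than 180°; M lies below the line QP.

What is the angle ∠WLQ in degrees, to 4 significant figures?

169.4°

Q is at the origin; Q and P share the same y with |QP| = 59.1 and P on the −x side, so P = (-59.10, 0.000). Tangency of A1 to QP means the radius LP is perpendicular to QP, so L = P + (0, -13.1) = (-59.10, -13.10). Since LW ⟂ WM (tangency), |LM| = √(13.1² + 22.8²) = 26.30 regardless of where W sits on A1. So M lies on both circle(Q, 73.52) and circle(L, 26.30); the below-QP intersection is M = (-62.19, -39.21). W is the foot of the tangent from M: W = (-71.15, -18.25).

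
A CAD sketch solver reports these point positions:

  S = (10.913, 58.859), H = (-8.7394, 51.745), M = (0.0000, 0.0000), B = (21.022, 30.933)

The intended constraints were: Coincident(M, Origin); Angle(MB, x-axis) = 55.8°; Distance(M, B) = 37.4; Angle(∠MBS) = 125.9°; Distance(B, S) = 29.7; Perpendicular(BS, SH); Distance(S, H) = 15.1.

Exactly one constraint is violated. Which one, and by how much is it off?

Distance(S, H) = 15.1 — off by 5.80.

M = (0.00, 0.00) ✓; MB at 55.80° ✓; |MB| = 37.40 ✓; ∠MBS = 125.9° ✓; |BS| = 29.70 ✓; ∠(BS, SH) = 90.00° ✓; |SH| = 20.90 ✗.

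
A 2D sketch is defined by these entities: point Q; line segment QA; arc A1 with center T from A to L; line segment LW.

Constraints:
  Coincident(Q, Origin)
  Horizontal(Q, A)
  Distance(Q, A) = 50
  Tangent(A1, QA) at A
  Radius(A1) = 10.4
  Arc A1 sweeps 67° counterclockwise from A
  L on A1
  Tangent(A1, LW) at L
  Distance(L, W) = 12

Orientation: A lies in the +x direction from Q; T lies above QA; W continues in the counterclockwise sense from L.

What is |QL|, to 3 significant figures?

59.9

Q is at the origin; Q and A share the same y with |QA| = 50.0 and A on the +x side, so A = (50.0, 0.00). A1 meets QA tangentially, so TA is at right angles to QA, so T = A + (0, 10.4) = (50.0, 10.4). On A1, A sits at bearing -90° from T; a 67° counterclockwise sweep puts L at bearing -23°, so L = T + 10.4·(cos -23°, sin -23°) = (59.6, 6.34). Then |QL| = |L − Q| = 59.9.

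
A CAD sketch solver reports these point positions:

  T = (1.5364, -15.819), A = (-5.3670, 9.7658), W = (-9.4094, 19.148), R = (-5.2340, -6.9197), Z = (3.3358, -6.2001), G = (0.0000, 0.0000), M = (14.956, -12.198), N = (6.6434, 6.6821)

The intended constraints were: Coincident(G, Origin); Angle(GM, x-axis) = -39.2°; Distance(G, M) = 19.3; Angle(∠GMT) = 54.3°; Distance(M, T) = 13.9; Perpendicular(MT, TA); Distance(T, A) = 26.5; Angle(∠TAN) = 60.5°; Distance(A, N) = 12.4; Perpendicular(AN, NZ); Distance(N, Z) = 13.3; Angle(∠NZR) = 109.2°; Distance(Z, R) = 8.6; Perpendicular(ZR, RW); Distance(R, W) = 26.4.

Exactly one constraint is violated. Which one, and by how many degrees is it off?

Perpendicular(ZR, RW) — off by 4.30°.

G = (0.00, 0.00) ✓; GM at -39.20° ✓; |GM| = 19.30 ✓; ∠GMT = 54.30° ✓; |MT| = 13.90 ✓; ∠(MT, TA) = 90.00° ✓; |TA| = 26.50 ✓; ∠TAN = 60.50° ✓; |AN| = 12.40 ✓; ∠(AN, NZ) = 90.00° ✓; |NZ| = 13.30 ✓; ∠NZR = 109.2° ✓; |ZR| = 8.600 ✓; ∠(ZR, RW) = 85.70° ✗; |RW| = 26.40 ✓.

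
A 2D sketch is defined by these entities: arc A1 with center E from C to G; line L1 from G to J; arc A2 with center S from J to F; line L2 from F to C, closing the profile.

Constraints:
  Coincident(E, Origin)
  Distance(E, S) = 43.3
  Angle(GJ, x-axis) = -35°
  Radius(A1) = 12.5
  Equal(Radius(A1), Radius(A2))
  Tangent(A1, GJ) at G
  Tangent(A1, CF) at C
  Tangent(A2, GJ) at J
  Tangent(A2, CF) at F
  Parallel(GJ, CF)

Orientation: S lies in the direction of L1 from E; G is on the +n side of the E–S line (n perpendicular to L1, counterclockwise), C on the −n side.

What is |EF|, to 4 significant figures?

45.07

The slot axis is L1's direction at -35.0°, so u = (cos -35.0°, sin -35.0°) = (0.8192, -0.5736) and n = (−sin -35.0°, cos -35.0°) = (0.5736, 0.8192). E is at the origin and S lies 43.3 along u from E, so S = 43.3·u = (35.47, -24.84). Tangency of A1 to both parallel lines with radius 12.5 puts G and C at E ± 12.5·n: G = (7.170, 10.24), C = (-7.170, -10.24). Equal radii place J and F the same way about S: J = S + 12.5·n = (42.64, -14.60), F = S − 12.5·n = (28.30, -35.08). Then |EF| = |F − E| = 45.07.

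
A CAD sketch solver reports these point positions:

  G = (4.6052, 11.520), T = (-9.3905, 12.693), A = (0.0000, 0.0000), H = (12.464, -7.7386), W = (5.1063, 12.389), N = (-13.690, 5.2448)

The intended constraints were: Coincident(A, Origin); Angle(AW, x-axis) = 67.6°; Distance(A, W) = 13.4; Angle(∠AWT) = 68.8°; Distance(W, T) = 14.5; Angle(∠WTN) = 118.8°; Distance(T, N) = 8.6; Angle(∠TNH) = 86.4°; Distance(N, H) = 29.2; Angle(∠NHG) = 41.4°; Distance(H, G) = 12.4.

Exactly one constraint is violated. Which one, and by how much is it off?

Distance(H, G) = 12.4 — off by 8.40.

A = (0.00, 0.00) ✓; AW at 67.60° ✓; |AW| = 13.40 ✓; ∠AWT = 68.80° ✓; |WT| = 14.50 ✓; ∠WTN = 118.8° ✓; |TN| = 8.600 ✓; ∠TNH = 86.40° ✓; |NH| = 29.20 ✓; ∠NHG = 41.40° ✓; |HG| = 20.80 ✗.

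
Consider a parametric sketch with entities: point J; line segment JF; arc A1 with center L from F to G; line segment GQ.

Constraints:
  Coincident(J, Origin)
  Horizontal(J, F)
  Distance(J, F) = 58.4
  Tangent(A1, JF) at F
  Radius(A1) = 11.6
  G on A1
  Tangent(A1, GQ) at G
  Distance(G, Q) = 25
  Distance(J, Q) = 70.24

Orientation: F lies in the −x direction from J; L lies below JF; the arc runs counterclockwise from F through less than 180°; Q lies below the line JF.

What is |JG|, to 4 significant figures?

70.86

Checks: |LG| = 11.60 ✓; ∠(LG, GQ) = 90.00° ✓; |GQ| = 25.00 ✓; |JQ| = 70.24 ✓.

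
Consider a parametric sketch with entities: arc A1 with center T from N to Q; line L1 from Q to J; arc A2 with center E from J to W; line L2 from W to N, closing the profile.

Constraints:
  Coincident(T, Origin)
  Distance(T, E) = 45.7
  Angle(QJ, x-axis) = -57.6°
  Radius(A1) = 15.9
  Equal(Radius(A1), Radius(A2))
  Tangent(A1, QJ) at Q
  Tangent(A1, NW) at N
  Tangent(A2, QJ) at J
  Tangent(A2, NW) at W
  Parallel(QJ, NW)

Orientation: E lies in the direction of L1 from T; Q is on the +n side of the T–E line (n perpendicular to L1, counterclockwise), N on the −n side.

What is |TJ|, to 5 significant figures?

48.387

The slot axis is L1's direction at -57.6°, so u = (cos -57.6°, sin -57.6°) = (0.53583, -0.84433) and n = (−sin -57.6°, cos -57.6°) = (0.84433, 0.53583). T is at the origin and E lies 45.7 along u from T, so E = 45.7·u = (24.487, -38.586). Tangency of A1 to both parallel lines with radius 15.9 puts Q and N at T ± 15.9·n: Q = (13.425, 8.5196), N = (-13.425, -8.5196). Equal radii place J and W the same way about E: J = E + 15.9·n = (37.912, -30.066), W = E − 15.9·n = (11.062, -47.105). Then |TJ| = |J − T| = 48.387.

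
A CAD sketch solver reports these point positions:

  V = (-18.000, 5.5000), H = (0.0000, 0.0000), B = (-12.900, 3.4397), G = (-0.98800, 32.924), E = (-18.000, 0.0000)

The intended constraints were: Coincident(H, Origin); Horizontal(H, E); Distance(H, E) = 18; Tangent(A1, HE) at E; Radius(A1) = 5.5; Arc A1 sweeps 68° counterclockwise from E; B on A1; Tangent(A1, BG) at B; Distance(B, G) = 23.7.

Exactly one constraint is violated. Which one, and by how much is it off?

Distance(B, G) = 23.7 — off by 8.10.

H = (0.00, 0.00) ✓; H.y = 0.00, E.y = 0.00 ✓; |HE| = 18.00 ✓; ∠(VE, EH) = 90.00° ✓; |VE| = 5.500 ✓; bearing(V→B) − bearing(V→E) = 68.00° ✓; |VB| = 5.500 ✓; ∠(VB, BG) = 90.00° ✓; |BG| = 31.80 ✗.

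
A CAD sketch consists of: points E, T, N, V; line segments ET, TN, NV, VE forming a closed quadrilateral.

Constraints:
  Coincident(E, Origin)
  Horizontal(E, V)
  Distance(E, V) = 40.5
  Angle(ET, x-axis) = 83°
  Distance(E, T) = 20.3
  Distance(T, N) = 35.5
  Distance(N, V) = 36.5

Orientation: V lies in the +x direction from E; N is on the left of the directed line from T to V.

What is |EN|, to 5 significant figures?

49.667

Checks: |TN| = 35.50 ✓; |NV| = 36.50 ✓.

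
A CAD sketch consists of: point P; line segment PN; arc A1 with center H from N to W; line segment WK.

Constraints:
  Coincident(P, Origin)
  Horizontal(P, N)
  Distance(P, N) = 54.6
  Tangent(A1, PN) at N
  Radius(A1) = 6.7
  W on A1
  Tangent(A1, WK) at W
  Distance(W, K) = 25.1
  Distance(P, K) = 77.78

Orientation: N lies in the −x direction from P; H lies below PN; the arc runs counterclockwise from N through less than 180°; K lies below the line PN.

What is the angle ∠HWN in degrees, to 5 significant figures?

61.661°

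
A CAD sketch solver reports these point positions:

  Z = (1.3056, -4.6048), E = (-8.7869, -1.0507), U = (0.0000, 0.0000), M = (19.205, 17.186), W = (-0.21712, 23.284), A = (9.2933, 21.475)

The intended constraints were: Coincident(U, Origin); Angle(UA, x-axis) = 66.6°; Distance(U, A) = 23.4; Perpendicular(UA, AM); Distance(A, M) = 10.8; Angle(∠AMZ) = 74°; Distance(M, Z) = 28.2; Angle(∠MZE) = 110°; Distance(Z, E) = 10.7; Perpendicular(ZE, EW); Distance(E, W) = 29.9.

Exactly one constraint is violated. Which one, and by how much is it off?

Distance(E, W) = 29.9 — off by 4.10.

U = (0.00, 0.00) ✓; UA at 66.60° ✓; |UA| = 23.40 ✓; ∠(UA, AM) = 90.00° ✓; |AM| = 10.80 ✓; ∠AMZ = 74.00° ✓; |MZ| = 28.20 ✓; ∠MZE = 110.0° ✓; |ZE| = 10.70 ✓; ∠(ZE, EW) = 90.00° ✓; |EW| = 25.80 ✗.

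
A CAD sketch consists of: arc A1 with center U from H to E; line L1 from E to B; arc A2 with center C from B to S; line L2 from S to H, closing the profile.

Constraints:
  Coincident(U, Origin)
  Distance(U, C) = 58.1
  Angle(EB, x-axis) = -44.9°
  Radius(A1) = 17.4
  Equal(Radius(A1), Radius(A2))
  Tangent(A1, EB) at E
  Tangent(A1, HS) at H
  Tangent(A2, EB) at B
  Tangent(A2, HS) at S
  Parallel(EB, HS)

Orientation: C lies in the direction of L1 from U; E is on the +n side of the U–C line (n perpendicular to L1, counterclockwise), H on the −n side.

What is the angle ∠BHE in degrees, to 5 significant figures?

59.080°

Tangency of A1 to both parallel lines with radius 17.4 puts E and H at U ± 17.4·n: E = (12.282, 12.325), H = (-12.282, -12.325). Equal radii place B and S the same way about C: B = C + 17.4·n = (53.437, -28.686), S = C − 17.4·n = (28.872, -53.336). Then cos ∠BHE = HB·HE / (|HB||HE|), giving 59.080°.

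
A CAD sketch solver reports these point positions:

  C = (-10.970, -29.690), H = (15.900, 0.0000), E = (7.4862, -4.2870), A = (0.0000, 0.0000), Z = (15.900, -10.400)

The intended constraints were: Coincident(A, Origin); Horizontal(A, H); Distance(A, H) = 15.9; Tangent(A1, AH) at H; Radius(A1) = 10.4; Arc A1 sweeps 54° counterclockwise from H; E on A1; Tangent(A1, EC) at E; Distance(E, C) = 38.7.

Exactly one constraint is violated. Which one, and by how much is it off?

Distance(E, C) = 38.7 — off by 7.30.

A = (0.00, 0.00) ✓; A.y = 0.00, H.y = 0.00 ✓; |AH| = 15.90 ✓; ∠(ZH, HA) = 90.00° ✓; |ZH| = 10.40 ✓; bearing(Z→E) − bearing(Z→H) = 54.00° ✓; |ZE| = 10.40 ✓; ∠(ZE, EC) = 90.00° ✓; |EC| = 31.40 ✗.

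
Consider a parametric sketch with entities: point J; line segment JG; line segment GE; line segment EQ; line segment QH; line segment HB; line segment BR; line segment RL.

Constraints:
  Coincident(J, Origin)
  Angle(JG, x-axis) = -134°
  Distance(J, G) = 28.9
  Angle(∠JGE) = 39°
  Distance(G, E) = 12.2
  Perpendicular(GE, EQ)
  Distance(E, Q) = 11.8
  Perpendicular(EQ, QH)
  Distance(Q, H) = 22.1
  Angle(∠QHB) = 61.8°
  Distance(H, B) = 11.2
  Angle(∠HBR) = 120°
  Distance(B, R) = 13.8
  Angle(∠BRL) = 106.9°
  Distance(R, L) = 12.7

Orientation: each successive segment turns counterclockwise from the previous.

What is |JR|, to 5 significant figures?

21.326

J is at the origin; JG runs at -134.0° with length 28.9, so G = (-20.076, -20.789). ∠JGE = 39.0° gives GE at 7.0000° from the x-axis; with |GE| = 12.2, E = (-7.9666, -19.302). The perpendicularity gives EQ at right angles to GE, so EQ runs at 97.000°; with |EQ| = 11.8, Q = (-9.4046, -7.5901). EQ ⟂ QH, so QH runs at -173.00°; with |QH| = 22.1, H = (-31.340, -10.283). ∠QHB = 61.8° gives HB at -54.800° from the x-axis; with |HB| = 11.2, B = (-24.884, -19.435). ∠HBR = 120.0° gives BR at 5.2000° from the x-axis; with |BR| = 13.8, R = (-11.141, -18.185). Then |JR| = |R − J| = 21.326.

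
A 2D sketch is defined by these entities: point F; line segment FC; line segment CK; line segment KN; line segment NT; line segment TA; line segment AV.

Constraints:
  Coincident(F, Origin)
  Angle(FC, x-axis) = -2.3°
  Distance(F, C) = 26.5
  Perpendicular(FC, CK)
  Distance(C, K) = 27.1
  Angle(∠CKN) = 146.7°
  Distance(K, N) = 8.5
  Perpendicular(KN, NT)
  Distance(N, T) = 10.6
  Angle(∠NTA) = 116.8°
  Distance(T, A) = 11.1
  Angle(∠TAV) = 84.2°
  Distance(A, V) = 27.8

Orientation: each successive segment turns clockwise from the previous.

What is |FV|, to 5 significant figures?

47.489

∠NTA = 116.8° gives TA at 81.200° from the x-axis; with |TA| = 11.1, A = (13.522, -17.913). ∠TAV = 84.2° gives AV at -14.600° from the x-axis; with |AV| = 27.8, V = (40.425, -24.921). Then |FV| = |V − F| = 47.489.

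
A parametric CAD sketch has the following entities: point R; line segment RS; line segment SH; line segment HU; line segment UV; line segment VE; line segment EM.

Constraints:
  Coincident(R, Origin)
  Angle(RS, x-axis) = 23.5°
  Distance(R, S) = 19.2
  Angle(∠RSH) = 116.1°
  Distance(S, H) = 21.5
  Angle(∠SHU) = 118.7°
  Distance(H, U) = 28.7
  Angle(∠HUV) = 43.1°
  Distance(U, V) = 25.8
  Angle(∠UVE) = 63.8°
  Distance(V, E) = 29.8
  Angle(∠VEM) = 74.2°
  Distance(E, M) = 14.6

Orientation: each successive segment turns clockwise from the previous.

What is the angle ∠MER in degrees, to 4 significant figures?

91.68°

R is at the origin; RS runs at 23.5° with length 19.2, so S = (17.61, 7.656). ∠RSH = 116.1° gives SH at -40.40° from the x-axis; with |SH| = 21.5, H = (33.98, -6.279). ∠SHU = 118.7° gives HU at -101.7° from the x-axis; with |HU| = 28.7, U = (28.16, -34.38). ∠HUV = 43.1° gives UV at 121.4° from the x-axis; with |UV| = 25.8, V = (14.72, -12.36). ∠UVE = 63.8° gives VE at 5.200° from the x-axis; with |VE| = 29.8, E = (44.40, -9.660). ∠VEM = 74.2° gives EM at -100.6° from the x-axis; with |EM| = 14.6, M = (41.71, -24.01). Then cos ∠MER = EM·ER / (|EM||ER|), giving 91.68°.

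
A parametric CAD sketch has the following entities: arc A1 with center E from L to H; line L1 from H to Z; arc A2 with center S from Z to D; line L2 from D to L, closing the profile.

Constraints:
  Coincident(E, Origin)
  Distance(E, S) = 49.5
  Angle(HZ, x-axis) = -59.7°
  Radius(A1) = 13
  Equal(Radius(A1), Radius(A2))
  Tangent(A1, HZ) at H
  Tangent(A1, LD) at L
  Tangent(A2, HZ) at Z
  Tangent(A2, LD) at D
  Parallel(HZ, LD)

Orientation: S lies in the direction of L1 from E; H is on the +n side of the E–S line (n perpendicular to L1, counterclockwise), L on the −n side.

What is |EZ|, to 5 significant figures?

51.179

The slot axis is L1's direction at -59.7°, so u = (cos -59.7°, sin -59.7°) = (0.50453, -0.86340) and n = (−sin -59.7°, cos -59.7°) = (0.86340, 0.50453). E is at the origin and S lies 49.5 along u from E, so S = 49.5·u = (24.974, -42.738). Tangency of A1 to both parallel lines with radius 13.0 puts H and L at E ± 13.0·n: H = (11.224, 6.5589), L = (-11.224, -6.5589). Equal radii place Z and D the same way about S: Z = S + 13.0·n = (36.198, -36.179), D = S − 13.0·n = (13.750, -49.297). Then |EZ| = |Z − E| = 51.179.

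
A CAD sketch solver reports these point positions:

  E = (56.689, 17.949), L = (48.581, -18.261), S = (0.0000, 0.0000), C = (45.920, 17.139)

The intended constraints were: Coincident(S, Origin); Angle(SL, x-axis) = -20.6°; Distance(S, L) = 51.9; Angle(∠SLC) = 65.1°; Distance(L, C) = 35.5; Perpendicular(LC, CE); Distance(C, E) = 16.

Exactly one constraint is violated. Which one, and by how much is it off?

Distance(C, E) = 16 — off by 5.20.

S = (0.00, 0.00) ✓; SL at -20.60° ✓; |SL| = 51.90 ✓; ∠SLC = 65.10° ✓; |LC| = 35.50 ✓; ∠(LC, CE) = 90.00° ✓; |CE| = 10.80 ✗.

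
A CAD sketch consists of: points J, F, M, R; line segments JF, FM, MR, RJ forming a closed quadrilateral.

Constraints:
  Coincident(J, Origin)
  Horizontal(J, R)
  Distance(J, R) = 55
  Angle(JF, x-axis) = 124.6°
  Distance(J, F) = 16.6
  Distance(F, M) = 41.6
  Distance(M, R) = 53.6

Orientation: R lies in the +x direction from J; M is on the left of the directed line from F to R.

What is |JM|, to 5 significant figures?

46.825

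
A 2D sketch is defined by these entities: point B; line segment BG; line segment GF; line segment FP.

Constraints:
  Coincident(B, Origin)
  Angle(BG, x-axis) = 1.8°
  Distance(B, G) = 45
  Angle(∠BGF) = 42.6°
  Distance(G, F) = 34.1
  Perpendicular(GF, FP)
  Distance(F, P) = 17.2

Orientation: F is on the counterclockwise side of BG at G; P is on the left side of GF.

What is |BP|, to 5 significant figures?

13.295

B is at the origin; BG runs at 1.8° with length 45.0, so G = 45.0·(cos 1.8°, sin 1.8°) = (44.978, 1.4135). ∠BGF = 42.6°, so GF runs at 1.8° + (180° − 42.6°) = 139.20° from the x-axis; with |GF| = 34.1, F = G + 34.1·(cos 139.20°, sin 139.20°) = (19.164, 23.695). GF is perpendicular to FP; with |FP| = 17.2 on the left of GF, P = F + 17.2·(-0.65342, -0.75700) = (7.9254, 10.675). Then |BP| = |P − B| = 13.295.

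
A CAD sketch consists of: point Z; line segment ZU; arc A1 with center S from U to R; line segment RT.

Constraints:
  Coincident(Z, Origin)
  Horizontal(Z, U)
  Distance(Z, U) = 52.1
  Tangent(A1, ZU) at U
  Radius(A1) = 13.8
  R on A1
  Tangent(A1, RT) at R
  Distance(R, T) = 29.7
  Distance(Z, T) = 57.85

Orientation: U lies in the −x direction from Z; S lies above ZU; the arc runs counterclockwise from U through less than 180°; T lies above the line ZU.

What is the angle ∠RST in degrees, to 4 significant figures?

65.08°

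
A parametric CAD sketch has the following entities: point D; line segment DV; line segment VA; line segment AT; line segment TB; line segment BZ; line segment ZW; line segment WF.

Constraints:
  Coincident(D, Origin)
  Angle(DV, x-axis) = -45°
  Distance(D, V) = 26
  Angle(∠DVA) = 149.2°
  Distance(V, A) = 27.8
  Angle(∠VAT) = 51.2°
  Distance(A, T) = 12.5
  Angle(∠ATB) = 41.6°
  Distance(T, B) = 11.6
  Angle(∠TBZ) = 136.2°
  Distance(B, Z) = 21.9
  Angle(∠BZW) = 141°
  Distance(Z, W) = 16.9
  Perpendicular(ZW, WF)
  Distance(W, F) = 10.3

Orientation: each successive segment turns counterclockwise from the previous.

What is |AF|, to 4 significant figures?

26.83

D is at the origin; DV runs at -45.0° with length 26.0, so V = (18.38, -18.38). ∠DVA = 149.2° gives VA at -14.20° from the x-axis; with |VA| = 27.8, A = (45.34, -25.20). ∠VAT = 51.2° gives AT at 114.6° from the x-axis; with |AT| = 12.5, T = (40.13, -13.84). ∠ATB = 41.6° gives TB at -107.0° from the x-axis; with |TB| = 11.6, B = (36.74, -24.93). ∠TBZ = 136.2° gives BZ at -63.20° from the x-axis; with |BZ| = 21.9, Z = (46.61, -44.48). ∠BZW = 141.0° gives ZW at -24.20° from the x-axis; with |ZW| = 16.9, W = (62.03, -51.41). The perpendicularity gives WF at right angles to ZW, so WF runs at 65.80°; with |WF| = 10.3, F = (66.25, -42.01). Then |AF| = |F − A| = 26.83.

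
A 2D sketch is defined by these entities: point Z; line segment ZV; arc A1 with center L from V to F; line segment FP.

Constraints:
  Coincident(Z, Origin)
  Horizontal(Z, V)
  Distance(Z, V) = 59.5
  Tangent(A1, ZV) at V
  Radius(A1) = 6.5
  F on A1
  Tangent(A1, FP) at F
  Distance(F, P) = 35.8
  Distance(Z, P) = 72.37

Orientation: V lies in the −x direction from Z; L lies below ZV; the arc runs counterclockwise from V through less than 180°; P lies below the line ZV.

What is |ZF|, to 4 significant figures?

66.32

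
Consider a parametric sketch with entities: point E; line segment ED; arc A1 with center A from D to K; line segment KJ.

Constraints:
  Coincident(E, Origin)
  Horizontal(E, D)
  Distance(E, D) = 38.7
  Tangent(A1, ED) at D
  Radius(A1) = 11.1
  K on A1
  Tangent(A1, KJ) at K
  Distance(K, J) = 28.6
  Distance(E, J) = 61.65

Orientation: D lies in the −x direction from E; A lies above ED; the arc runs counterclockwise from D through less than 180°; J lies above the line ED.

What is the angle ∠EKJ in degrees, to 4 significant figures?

155.9°

Checks: |AK| = 11.10 ✓; ∠(AK, KJ) = 90.00° ✓; |KJ| = 28.60 ✓; |EJ| = 61.65 ✓.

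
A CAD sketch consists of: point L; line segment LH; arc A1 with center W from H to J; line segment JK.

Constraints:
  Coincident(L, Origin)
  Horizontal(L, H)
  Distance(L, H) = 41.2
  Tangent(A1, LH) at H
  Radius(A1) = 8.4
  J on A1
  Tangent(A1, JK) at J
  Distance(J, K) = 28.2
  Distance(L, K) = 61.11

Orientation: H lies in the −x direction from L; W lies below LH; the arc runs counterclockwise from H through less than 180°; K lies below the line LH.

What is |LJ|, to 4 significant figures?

50.34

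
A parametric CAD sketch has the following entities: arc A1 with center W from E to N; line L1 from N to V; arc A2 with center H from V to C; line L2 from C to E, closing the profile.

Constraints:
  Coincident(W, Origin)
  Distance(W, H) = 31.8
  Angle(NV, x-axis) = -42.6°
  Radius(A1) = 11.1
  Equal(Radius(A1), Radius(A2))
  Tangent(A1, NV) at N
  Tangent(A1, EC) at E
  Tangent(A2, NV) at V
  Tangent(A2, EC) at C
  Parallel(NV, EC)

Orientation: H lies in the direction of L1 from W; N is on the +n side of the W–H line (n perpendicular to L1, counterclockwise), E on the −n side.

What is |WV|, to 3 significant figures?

33.7

The slot axis is L1's direction at -42.6°, so u = (cos -42.6°, sin -42.6°) = (0.736, -0.677) and n = (−sin -42.6°, cos -42.6°) = (0.677, 0.736). W is at the origin and H lies 31.8 along u from W, so H = 31.8·u = (23.4, -21.5). Tangency of A1 to both parallel lines with radius 11.1 puts N and E at W ± 11.1·n: N = (7.51, 8.17), E = (-7.51, -8.17). Equal radii place V and C the same way about H: V = H + 11.1·n = (30.9, -13.4), C = H − 11.1·n = (15.9, -29.7). Then |WV| = |V − W| = 33.7.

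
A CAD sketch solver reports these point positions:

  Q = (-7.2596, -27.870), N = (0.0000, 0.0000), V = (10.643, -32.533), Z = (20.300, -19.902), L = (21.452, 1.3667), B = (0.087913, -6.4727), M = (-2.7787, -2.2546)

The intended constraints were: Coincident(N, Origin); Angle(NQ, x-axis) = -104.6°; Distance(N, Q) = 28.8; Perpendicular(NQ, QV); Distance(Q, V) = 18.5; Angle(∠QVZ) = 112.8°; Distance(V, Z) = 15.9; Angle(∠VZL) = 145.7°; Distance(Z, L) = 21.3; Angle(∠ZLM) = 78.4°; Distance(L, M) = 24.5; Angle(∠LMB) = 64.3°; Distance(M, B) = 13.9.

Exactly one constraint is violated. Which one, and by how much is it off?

Distance(M, B) = 13.9 — off by 8.80.

N = (0.00, 0.00) ✓; NQ at -104.6° ✓; |NQ| = 28.80 ✓; ∠(NQ, QV) = 90.00° ✓; |QV| = 18.50 ✓; ∠QVZ = 112.8° ✓; |VZ| = 15.90 ✓; ∠VZL = 145.7° ✓; |ZL| = 21.30 ✓; ∠ZLM = 78.40° ✓; |LM| = 24.50 ✓; ∠LMB = 64.30° ✓; |MB| = 5.100 ✗.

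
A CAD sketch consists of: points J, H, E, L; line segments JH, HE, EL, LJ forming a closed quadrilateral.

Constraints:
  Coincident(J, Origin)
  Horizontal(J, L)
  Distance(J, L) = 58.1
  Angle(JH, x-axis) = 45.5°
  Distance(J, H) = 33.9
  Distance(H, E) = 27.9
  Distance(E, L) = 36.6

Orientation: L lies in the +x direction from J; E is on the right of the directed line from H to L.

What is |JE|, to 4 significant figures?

21.99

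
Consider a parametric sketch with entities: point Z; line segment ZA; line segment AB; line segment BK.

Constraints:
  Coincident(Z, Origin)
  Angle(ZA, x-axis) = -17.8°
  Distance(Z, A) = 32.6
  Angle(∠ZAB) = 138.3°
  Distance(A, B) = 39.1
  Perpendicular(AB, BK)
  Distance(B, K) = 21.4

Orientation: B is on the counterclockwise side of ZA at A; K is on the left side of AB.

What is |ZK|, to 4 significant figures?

63.44

Z is at the origin; ZA runs at -17.8° with length 32.6, so A = 32.6·(cos -17.8°, sin -17.8°) = (31.04, -9.966). ∠ZAB = 138.3°, so AB runs at -17.8° + (180° − 138.3°) = 23.90° from the x-axis; with |AB| = 39.1, B = A + 39.1·(cos 23.90°, sin 23.90°) = (66.79, 5.875). The perpendicularity gives BK at right angles to AB; with |BK| = 21.4 on the left of AB, K = B + 21.4·(-0.4051, 0.9143) = (58.12, 25.44). Then |ZK| = |K − Z| = 63.44.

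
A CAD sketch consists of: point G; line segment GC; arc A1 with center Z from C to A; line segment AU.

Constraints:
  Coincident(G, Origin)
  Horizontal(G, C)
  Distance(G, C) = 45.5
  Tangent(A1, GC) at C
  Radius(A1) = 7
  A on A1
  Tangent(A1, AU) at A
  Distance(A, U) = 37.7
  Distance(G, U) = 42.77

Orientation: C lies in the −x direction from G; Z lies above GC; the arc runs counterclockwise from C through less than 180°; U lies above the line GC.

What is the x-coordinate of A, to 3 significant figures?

-39.3

Checks: ∠(ZC, CG) = 90.00° ✓; |ZC| = 7.000 ✓; |ZA| = 7.000 ✓; ∠(ZA, AU) = 90.00° ✓; |AU| = 37.70 ✓; |GU| = 42.77 ✓.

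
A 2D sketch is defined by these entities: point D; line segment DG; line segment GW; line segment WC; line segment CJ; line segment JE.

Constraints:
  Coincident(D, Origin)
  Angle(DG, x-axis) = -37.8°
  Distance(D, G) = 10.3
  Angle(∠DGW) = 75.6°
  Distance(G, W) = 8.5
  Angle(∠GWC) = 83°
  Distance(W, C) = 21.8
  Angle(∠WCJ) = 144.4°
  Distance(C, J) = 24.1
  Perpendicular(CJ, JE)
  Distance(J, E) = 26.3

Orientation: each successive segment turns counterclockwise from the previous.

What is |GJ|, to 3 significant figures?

40.7

∠GWC = 83.0° gives WC at 164° from the x-axis; with |WC| = 21.8, C = (-9.40, 7.64). ∠WCJ = 144.4° gives CJ at -161° from the x-axis; with |CJ| = 24.1, J = (-32.2, -0.283). Then |GJ| = |J − G| = 40.7.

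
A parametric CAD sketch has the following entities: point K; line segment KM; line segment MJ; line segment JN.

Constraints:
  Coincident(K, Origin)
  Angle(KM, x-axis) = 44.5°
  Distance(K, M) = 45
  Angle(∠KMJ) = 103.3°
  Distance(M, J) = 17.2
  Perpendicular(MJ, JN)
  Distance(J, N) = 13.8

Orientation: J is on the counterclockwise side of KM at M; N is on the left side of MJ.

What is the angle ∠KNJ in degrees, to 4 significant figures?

137.4°

∠KMJ = 103.3°, so MJ runs at 44.5° + (180° − 103.3°) = 121.2° from the x-axis; with |MJ| = 17.2, J = M + 17.2·(cos 121.2°, sin 121.2°) = (23.19, 46.25). MJ ⟂ JN; with |JN| = 13.8 on the left of MJ, N = J + 13.8·(-0.8554, -0.5180) = (11.38, 39.10). Then cos ∠KNJ = NK·NJ / (|NK||NJ|), giving 137.4°.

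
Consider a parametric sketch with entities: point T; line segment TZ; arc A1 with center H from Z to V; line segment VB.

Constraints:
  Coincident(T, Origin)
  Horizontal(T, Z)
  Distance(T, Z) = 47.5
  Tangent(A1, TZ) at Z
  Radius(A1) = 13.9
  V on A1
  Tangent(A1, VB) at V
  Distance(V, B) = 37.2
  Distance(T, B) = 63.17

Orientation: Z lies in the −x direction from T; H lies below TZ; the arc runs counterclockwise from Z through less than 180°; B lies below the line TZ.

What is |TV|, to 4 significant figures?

62.67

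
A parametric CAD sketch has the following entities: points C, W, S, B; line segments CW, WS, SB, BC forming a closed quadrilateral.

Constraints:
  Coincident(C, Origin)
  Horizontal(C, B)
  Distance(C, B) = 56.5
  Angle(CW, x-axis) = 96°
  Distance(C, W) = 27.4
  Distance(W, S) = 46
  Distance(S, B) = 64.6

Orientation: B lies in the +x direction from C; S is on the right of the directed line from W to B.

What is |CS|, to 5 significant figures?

19.431

C is at the origin; C and B share the same y with |CB| = 56.5 and B in +x, so B = (56.5, 0). CW runs at 96.0° with |CW| = 27.4, so W = (-2.8641, 27.250). S is determined by |WS| = 46.0 and |SB| = 64.6 together: it lies at the intersection of circle(W, 46.0) and circle(B, 64.6). With |WB| = 65.320, the foot of the radical line on WB is 16.913 from W and the perpendicular offset is √(46.0² − 16.913²) = 42.778. Taking the right-of-WB solution: S = (-5.3392, -18.683).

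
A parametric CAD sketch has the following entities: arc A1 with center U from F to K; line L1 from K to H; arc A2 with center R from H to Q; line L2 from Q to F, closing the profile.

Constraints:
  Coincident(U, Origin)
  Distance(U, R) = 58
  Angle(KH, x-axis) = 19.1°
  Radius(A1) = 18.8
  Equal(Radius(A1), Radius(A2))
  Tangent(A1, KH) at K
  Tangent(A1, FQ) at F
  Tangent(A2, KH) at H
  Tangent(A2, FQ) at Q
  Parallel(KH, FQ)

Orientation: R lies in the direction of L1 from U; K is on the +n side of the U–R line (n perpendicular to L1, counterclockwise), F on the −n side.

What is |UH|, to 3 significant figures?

61.0

The slot axis is L1's direction at 19.1°, so u = (cos 19.1°, sin 19.1°) = (0.945, 0.327) and n = (−sin 19.1°, cos 19.1°) = (-0.327, 0.945). U is at the origin and R lies 58.0 along u from U, so R = 58.0·u = (54.8, 19.0). Tangency of A1 to both parallel lines with radius 18.8 puts K and F at U ± 18.8·n: K = (-6.15, 17.8), F = (6.15, -17.8). Equal radii place H and Q the same way about R: H = R + 18.8·n = (48.7, 36.7), Q = R − 18.8·n = (61.0, 1.21). Then |UH| = |H − U| = 61.0.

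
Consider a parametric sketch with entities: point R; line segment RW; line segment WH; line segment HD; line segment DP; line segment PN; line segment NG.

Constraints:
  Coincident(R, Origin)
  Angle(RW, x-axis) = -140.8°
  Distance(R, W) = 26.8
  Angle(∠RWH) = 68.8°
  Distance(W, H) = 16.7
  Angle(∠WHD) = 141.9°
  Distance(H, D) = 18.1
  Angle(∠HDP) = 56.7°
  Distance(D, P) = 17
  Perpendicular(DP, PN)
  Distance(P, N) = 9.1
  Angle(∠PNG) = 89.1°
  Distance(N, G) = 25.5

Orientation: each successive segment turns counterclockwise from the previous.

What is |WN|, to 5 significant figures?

14.344

∠HDP = 56.7° gives DP at 131.80° from the x-axis; with |DP| = 17.0, P = (0.32219, -9.8388). The perpendicularity gives PN at right angles to DP, so PN runs at -138.20°; with |PN| = 9.1, N = (-6.4616, -15.904). Then |WN| = |N − W| = 14.344.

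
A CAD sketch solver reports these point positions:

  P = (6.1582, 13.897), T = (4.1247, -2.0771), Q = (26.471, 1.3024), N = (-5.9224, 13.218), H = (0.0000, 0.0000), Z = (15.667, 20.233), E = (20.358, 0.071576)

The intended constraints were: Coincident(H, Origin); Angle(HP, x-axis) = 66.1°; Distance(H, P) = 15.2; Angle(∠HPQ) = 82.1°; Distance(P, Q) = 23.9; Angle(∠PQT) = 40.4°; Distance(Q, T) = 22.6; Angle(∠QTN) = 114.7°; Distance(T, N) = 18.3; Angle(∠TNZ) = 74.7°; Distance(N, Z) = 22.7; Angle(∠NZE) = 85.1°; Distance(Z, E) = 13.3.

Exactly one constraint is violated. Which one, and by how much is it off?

Distance(Z, E) = 13.3 — off by 7.40.

H = (0.00, 0.00) ✓; HP at 66.10° ✓; |HP| = 15.20 ✓; ∠HPQ = 82.10° ✓; |PQ| = 23.90 ✓; ∠PQT = 40.40° ✓; |QT| = 22.60 ✓; ∠QTN = 114.7° ✓; |TN| = 18.30 ✓; ∠TNZ = 74.70° ✓; |NZ| = 22.70 ✓; ∠NZE = 85.10° ✓; |ZE| = 20.70 ✗.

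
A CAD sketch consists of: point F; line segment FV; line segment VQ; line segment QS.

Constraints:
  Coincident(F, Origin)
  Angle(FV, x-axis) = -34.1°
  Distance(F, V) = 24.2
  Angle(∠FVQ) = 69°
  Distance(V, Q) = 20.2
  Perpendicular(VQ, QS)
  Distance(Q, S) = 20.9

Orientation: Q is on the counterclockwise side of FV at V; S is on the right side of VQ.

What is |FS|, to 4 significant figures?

44.99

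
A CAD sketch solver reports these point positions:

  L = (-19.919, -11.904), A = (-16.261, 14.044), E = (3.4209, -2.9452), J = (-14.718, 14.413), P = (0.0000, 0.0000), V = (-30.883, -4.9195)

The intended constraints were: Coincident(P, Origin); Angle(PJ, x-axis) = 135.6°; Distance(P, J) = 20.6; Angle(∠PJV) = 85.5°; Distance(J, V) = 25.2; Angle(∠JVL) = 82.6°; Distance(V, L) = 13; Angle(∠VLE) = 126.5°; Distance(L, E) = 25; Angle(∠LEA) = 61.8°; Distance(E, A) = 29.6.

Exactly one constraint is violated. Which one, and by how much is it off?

Distance(E, A) = 29.6 — off by 3.60.

P = (0.00, 0.00) ✓; PJ at 135.6° ✓; |PJ| = 20.60 ✓; ∠PJV = 85.50° ✓; |JV| = 25.20 ✓; ∠JVL = 82.60° ✓; |VL| = 13.00 ✓; ∠VLE = 126.5° ✓; |LE| = 25.00 ✓; ∠LEA = 61.80° ✓; |EA| = 26.00 ✗.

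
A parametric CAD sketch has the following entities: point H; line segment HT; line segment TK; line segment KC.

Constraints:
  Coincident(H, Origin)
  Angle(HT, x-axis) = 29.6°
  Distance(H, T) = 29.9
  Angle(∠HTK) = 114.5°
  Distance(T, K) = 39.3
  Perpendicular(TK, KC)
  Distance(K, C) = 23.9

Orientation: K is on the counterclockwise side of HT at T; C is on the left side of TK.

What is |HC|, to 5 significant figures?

51.805

∠HTK = 114.5°, so TK runs at 29.6° + (180° − 114.5°) = 95.100° from the x-axis; with |TK| = 39.3, K = T + 39.3·(cos 95.100°, sin 95.100°) = (22.504, 53.913). TK is perpendicular to KC; with |KC| = 23.9 on the left of TK, C = K + 23.9·(-0.99604, -0.088894) = (-1.3010, 51.789). Then |HC| = |C − H| = 51.805.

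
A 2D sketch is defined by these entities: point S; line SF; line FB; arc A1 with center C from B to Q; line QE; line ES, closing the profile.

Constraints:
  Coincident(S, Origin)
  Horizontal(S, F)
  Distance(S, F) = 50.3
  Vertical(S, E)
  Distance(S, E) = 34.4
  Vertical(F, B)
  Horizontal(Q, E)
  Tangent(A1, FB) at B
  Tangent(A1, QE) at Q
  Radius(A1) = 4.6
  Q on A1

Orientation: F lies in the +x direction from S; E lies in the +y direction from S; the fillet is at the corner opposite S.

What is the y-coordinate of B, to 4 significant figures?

29.80

S is at the origin; SF is horizontal with |SF| = 50.3 and F on the +x side, so F = (50.30, 0.000). SE is vertical with |SE| = 34.4 and E on the +y side, so E = (0.000, 34.40). The virtual corner opposite S is at (50.30, 34.40). A1 meets FB tangentially, so CB is at right angles to FB and A1 meets QE tangentially, so CQ is at right angles to QE, with radius 4.6, so the center C sits 4.6 in from both sides at C = (45.70, 29.80). That places the tangent points at B = (50.30, 29.80) on FB and Q = (45.70, 34.40) on QE. So B.y = 29.80.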